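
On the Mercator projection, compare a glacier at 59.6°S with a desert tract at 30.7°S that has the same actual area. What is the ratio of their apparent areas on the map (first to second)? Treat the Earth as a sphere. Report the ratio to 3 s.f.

Mercator areal scale is sec²φ.
At 59.6°: sec²(59.6°) = 1/0.5060² = 3.905.
At 30.7°: sec²(30.7°) = 1/0.8599² = 1.353.
Ratio = 3.905/1.353 = cos²(30.7°)/cos²(59.6°) ≈ 2.89.

2.89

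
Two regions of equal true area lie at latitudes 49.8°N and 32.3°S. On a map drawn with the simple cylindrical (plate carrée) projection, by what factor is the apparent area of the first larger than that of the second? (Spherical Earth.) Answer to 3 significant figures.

1.31

For the equirectangular projection with φ₀ = 0 (plate carrée), h = 1 along meridians and k = sec φ along parallels.
Areal scale at 49.8°: h·k = 1.000 × 1.549 = 1.549.
Areal scale at 32.3°: h·k = 1.000 × 1.183 = 1.183.
Ratio = 1.549/1.183 ≈ 1.31.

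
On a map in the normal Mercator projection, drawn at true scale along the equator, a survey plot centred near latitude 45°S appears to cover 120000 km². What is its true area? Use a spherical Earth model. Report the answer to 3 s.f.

60000 km²

The Mercator projection is conformal; its linear scale factor is the same in every direction and equals sec φ = 1/cos φ.
Areal scale = k² = sec²φ = 1/cos²(45°) = 1/0.7071² = 2.000.
True area = apparent / (areal scale) = 120000 / 2.000 ≈ 60000 km².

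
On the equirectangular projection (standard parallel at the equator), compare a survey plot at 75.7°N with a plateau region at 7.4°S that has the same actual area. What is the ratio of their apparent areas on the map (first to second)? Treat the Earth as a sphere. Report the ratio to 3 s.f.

Plate carrée maps x = Rλ, y = Rφ. The meridian scale is h = 1 and the parallel scale is k = 1/cos φ = sec φ.
Areal scale at 75.7°: h·k = 1.000 × 4.049 = 4.049.
Areal scale at 7.4°: h·k = 1.000 × 1.008 = 1.008.
Ratio = 4.049/1.008 ≈ 4.01.

4.01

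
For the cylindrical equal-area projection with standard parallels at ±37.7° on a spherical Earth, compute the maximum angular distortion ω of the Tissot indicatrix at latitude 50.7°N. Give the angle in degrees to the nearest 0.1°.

25.3°

Cylindrical equal-area (φ₀ = 37.7°): h = cos φ / cos 37.7° along meridians, k = cos 37.7° / cos φ along parallels; h·k = 1.
At 50.7°: h = 0.8005, k = 1.249; principal scales a = 1.249, b = 0.8005.
sin(ω/2) = (a − b)/(a + b) = 0.4487/2.050 = 0.2189, so ω = 2 arcsin(0.2189) ≈ 25.3°.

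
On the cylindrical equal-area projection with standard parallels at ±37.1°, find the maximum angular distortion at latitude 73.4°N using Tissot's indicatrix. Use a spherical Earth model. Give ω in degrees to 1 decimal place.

Cylindrical equal-area (φ₀ = 37.1°): h = cos φ / cos 37.1° along meridians, k = cos 37.1° / cos φ along parallels; h·k = 1.
At 73.4°: h = 0.3582, k = 2.792; principal scales a = 2.792, b = 0.3582.
sin(ω/2) = (a − b)/(a + b) = 2.434/3.150 = 0.7726, so ω = 2 arcsin(0.7726) ≈ 101.2°.

101.2°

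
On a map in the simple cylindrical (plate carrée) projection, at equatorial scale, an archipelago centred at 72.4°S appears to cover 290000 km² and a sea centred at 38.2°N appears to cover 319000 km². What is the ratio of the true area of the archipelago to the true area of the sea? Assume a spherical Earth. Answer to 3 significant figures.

0.350

Plate carrée has h = 1 and k = sec φ, giving areal scale sec φ; true area = (apparent area) · cos φ.
True area of archipelago: 290000 × cos(72.4°) = 290000 × 0.3024 = 87690 km².
True area of sea: 319000 × cos(38.2°) = 319000 × 0.7859 = 250700 km².
Ratio = 87690 / 250700 ≈ 0.350.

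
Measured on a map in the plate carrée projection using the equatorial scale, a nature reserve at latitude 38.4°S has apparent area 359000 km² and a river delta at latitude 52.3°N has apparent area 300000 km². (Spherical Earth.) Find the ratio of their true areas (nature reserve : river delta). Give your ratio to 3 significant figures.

1.53

On the plate carrée, areal scale = h·k = 1 × sec φ, so true area = apparent × cos φ.
True area of nature reserve: 359000 × cos(38.4°) = 359000 × 0.7837 = 281300 km².
True area of river delta: 300000 × cos(52.3°) = 300000 × 0.6115 = 183500 km².
Ratio = 281300 / 183500 ≈ 1.53.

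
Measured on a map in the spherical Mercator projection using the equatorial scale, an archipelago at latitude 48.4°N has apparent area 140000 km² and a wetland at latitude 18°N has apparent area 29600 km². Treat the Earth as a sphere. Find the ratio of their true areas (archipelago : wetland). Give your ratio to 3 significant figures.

2.30

Mercator's areal exaggeration is sec²φ; hence true area = (apparent area) · cos²φ.
True area of archipelago: 140000 × cos²(48.4°) = 140000 × 0.4408 = 61710 km².
True area of wetland: 29600 × cos²(18°) = 29600 × 0.9045 = 26770 km².
Ratio = 61710 / 26770 ≈ 2.30.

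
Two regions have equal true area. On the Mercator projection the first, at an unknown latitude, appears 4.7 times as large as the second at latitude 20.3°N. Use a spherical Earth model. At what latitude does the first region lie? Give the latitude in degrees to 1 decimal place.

64.4°

Mercator areal scale is sec²φ, so apparent-area ratio = sec²φ₁ / sec²φ₂ = cos²φ₂ / cos²φ₁.
cos²φ₂ / cos²φ₁ = 4.7  ⇒  cos φ₁ = cos 20.3° / √4.7 = 0.9379/2.168 = 0.4326.
φ₁ = arccos(0.4326) ≈ 64.4°.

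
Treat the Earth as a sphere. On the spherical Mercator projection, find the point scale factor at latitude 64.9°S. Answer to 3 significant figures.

2.36

Mercator is conformal, so the point scale is isotropic: h = k = sec φ = 1/cos φ.
k = 1/cos 64.9° = 1/0.4242 = 2.357.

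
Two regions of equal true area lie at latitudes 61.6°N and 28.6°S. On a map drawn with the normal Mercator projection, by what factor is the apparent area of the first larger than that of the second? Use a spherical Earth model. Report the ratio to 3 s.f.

On Mercator, area is exaggerated by sec²φ = 1/cos²φ.
At 61.6°: sec²(61.6°) = 1/0.4756² = 4.421.
At 28.6°: sec²(28.6°) = 1/0.8780² = 1.297.
Ratio = 4.421/1.297 = cos²(28.6°)/cos²(61.6°) ≈ 3.41.

3.41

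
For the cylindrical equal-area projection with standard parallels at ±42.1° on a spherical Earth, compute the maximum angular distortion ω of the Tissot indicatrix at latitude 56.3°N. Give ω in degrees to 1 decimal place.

A cylindrical equal-area projection with standard parallel φ₀ has meridian scale h = cos φ / cos φ₀ and parallel scale k = cos φ₀ / cos φ (so areas are preserved, h·k = 1).
At 56.3°: h = 0.7478, k = 1.337; principal scales a = 1.337, b = 0.7478.
sin(ω/2) = (a − b)/(a + b) = 0.5895/2.085 = 0.2827, so ω = 2 arcsin(0.2827) ≈ 32.8°.

32.8°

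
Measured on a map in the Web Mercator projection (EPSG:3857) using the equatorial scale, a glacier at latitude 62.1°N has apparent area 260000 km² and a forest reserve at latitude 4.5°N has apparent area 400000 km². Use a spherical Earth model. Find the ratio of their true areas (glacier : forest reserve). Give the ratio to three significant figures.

0.143

On Mercator the areal scale is sec²φ, so true area = apparent × cos²φ.
True area of glacier: 260000 × cos²(62.1°) = 260000 × 0.2190 = 56930 km².
True area of forest reserve: 400000 × cos²(4.5°) = 400000 × 0.9938 = 397500 km².
Ratio = 56930 / 397500 ≈ 0.143.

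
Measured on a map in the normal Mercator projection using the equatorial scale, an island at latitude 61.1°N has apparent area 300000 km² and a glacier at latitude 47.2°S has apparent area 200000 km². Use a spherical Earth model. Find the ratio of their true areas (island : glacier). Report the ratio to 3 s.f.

0.759

On Mercator the areal scale is sec²φ, so true area = apparent × cos²φ.
True area of island: 300000 × cos²(61.1°) = 300000 × 0.2336 = 70070 km².
True area of glacier: 200000 × cos²(47.2°) = 200000 × 0.4616 = 92330 km².
Ratio = 70070 / 92330 ≈ 0.759.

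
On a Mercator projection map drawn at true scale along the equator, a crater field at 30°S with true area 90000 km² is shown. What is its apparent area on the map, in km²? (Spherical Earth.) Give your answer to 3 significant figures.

For Mercator, h = k = sec φ (a conformal cylindrical projection has a single point scale, 1/cos φ).
Areal scale = k² = sec²φ = 1/cos²(30°) = 1/0.8660² = 1.333.
Apparent area = 90000 × 1.333 ≈ 120000 km².

120000 km²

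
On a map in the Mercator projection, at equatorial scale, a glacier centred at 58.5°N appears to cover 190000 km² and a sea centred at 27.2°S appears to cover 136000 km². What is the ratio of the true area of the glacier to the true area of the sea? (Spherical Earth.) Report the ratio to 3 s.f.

0.482

On Mercator the areal scale is sec²φ, so true area = apparent × cos²φ.
True area of glacier: 190000 × cos²(58.5°) = 190000 × 0.2730 = 51870 km².
True area of sea: 136000 × cos²(27.2°) = 136000 × 0.7911 = 107600 km².
Ratio = 51870 / 107600 ≈ 0.482.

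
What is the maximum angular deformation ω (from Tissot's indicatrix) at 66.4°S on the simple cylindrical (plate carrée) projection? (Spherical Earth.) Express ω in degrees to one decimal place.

Plate carrée maps x = Rλ, y = Rφ. The meridian scale is h = 1 and the parallel scale is k = 1/cos φ = sec φ.
At 66.4°: h = 1.000, k = 2.498; principal scales a = 2.498, b = 1.000.
sin(ω/2) = (a − b)/(a + b) = 1.498/3.498 = 0.4282, so ω = 2 arcsin(0.4282) ≈ 50.7°.

50.7°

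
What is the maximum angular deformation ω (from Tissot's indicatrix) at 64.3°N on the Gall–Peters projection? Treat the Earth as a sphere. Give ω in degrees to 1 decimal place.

Gall–Peters is a cylindrical equal-area projection with standard parallels at ±45°. Cylindrical equal-area (φ₀ = 45°): h = cos φ / cos 45° along meridians, k = cos 45° / cos φ along parallels; h·k = 1.
At 64.3°: h = 0.6133, k = 1.631; principal scales a = 1.631, b = 0.6133.
sin(ω/2) = (a − b)/(a + b) = 1.017/2.244 = 0.4534, so ω = 2 arcsin(0.4534) ≈ 53.9°.

53.9°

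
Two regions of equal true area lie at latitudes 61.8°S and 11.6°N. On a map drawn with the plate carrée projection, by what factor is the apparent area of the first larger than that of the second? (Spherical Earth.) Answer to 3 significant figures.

In the plate carrée (x = Rλ, y = Rφ), meridians are true-scale (h = 1) and parallels are stretched by k = sec φ.
Areal scale at 61.8°: h·k = 1.000 × 2.116 = 2.116.
Areal scale at 11.6°: h·k = 1.000 × 1.021 = 1.021.
Ratio = 2.116/1.021 ≈ 2.07.

2.07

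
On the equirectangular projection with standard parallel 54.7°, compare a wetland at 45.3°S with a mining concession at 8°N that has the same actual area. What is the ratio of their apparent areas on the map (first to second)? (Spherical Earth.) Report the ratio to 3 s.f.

1.41

In the equirectangular projection with standard parallel φ₀ = 54.7° (x = Rλ cos φ₀, y = Rφ), meridians are true-scale (h = 1) and the parallel scale is k = cos φ₀ / cos φ.
Areal scale at 45.3°: h·k = 1.000 × 0.8215 = 0.8215.
Areal scale at 8°: h·k = 1.000 × 0.5835 = 0.5835.
Ratio = 0.8215/0.5835 ≈ 1.41.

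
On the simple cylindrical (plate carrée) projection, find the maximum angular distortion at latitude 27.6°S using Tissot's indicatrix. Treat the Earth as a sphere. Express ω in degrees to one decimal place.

6.9°

In the plate carrée (x = Rλ, y = Rφ), meridians are true-scale (h = 1) and parallels are stretched by k = sec φ.
At 27.6°: h = 1.000, k = 1.128; principal scales a = 1.128, b = 1.000.
sin(ω/2) = (a − b)/(a + b) = 0.1284/2.128 = 0.06033, so ω = 2 arcsin(0.06033) ≈ 6.9°.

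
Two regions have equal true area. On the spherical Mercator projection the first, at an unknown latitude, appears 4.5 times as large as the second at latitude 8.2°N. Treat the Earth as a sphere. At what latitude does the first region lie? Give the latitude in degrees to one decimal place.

62.2°

Mercator areal scale is sec²φ, so apparent-area ratio = sec²φ₁ / sec²φ₂ = cos²φ₂ / cos²φ₁.
cos²φ₂ / cos²φ₁ = 4.5  ⇒  cos φ₁ = cos 8.2° / √4.5 = 0.9898/2.121 = 0.4666.
φ₁ = arccos(0.4666) ≈ 62.2°.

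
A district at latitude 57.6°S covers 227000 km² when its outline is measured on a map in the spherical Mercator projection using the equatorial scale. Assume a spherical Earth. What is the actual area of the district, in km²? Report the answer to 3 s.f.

Mercator is conformal, so the point scale is isotropic: h = k = sec φ = 1/cos φ.
Areal scale = k² = sec²φ = 1/cos²(57.6°) = 1/0.5358² = 3.483.
True area = apparent / (areal scale) = 227000 / 3.483 ≈ 65200 km².

65200 km²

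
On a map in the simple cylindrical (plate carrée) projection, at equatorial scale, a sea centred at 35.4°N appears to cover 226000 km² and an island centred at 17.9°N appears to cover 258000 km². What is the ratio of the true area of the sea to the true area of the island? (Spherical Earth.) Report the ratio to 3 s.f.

On the plate carrée, areal scale = h·k = 1 × sec φ, so true area = apparent × cos φ.
True area of sea: 226000 × cos(35.4°) = 226000 × 0.8151 = 184200 km².
True area of island: 258000 × cos(17.9°) = 258000 × 0.9516 = 245500 km².
Ratio = 184200 / 245500 ≈ 0.750.

0.750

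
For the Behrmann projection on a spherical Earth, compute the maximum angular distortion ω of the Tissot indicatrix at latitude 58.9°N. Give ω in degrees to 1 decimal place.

The Behrmann projection is cylindrical equal-area with φ₀ = 30°. For cylindrical equal-area with standard parallel φ₀, h = cos φ / cos φ₀ and k = cos φ₀ / cos φ, so h·k = 1.
At 58.9°: h = 0.5964, k = 1.677; principal scales a = 1.677, b = 0.5964.
sin(ω/2) = (a − b)/(a + b) = 1.080/2.273 = 0.4752, so ω = 2 arcsin(0.4752) ≈ 56.7°.

56.7°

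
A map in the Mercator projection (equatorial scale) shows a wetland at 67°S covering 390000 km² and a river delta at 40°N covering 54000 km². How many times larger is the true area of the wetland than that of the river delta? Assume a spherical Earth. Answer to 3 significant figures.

Since Mercator area scale is 1/cos²φ, the true area equals the apparent area multiplied by cos²φ.
True area of wetland: 390000 × cos²(67°) = 390000 × 0.1527 = 59540 km².
True area of river delta: 54000 × cos²(40°) = 54000 × 0.5868 = 31690 km².
Ratio = 59540 / 31690 ≈ 1.88.

1.88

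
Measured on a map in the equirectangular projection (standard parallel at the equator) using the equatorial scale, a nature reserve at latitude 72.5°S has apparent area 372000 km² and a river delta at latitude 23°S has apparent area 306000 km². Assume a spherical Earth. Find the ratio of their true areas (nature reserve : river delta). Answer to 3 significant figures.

Plate carrée has h = 1 and k = sec φ, giving areal scale sec φ; true area = (apparent area) · cos φ.
True area of nature reserve: 372000 × cos(72.5°) = 372000 × 0.3007 = 111900 km².
True area of river delta: 306000 × cos(23°) = 306000 × 0.9205 = 281700 km².
Ratio = 111900 / 281700 ≈ 0.397.

0.397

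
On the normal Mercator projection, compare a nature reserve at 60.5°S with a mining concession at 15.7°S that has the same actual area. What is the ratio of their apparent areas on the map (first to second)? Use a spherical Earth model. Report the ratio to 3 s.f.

3.82

Mercator is conformal with k = sec φ, so areal scale = k² = sec²φ.
At 60.5°: sec²(60.5°) = 1/0.4924² = 4.124.
At 15.7°: sec²(15.7°) = 1/0.9627² = 1.079.
Ratio = 4.124/1.079 = cos²(15.7°)/cos²(60.5°) ≈ 3.82.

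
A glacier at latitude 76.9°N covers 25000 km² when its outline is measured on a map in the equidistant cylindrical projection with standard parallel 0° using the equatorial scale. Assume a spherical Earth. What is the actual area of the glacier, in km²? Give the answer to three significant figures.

In the plate carrée (x = Rλ, y = Rφ), meridians are true-scale (h = 1) and parallels are stretched by k = sec φ.
Areal scale = h·k = 1 × sec φ; at 76.9°, h = 1.000, k = 4.412, so h·k = 4.412.
True area = apparent / (areal scale) = 25000 / 4.412 ≈ 5670 km².

5670 km²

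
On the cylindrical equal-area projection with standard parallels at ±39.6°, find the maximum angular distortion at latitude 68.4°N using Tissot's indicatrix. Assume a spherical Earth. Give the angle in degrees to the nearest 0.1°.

A cylindrical equal-area projection with standard parallel φ₀ has meridian scale h = cos φ / cos φ₀ and parallel scale k = cos φ₀ / cos φ (so areas are preserved, h·k = 1).
At 68.4°: h = 0.4778, k = 2.093; principal scales a = 2.093, b = 0.4778.
sin(ω/2) = (a − b)/(a + b) = 1.615/2.571 = 0.6283, so ω = 2 arcsin(0.6283) ≈ 77.9°.

77.9°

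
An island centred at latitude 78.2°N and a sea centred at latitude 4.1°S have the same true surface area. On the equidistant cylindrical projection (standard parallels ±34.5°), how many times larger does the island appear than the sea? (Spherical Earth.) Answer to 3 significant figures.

4.88

With standard parallel φ₀ = 34.5°, the equirectangular projection gives x = Rλ cos φ₀, y = Rφ, so h = 1 and k = cos 34.5° / cos φ.
Areal scale at 78.2°: h·k = 1.000 × 4.030 = 4.030.
Areal scale at 4.1°: h·k = 1.000 × 0.8262 = 0.8262.
Ratio = 4.030/0.8262 ≈ 4.88.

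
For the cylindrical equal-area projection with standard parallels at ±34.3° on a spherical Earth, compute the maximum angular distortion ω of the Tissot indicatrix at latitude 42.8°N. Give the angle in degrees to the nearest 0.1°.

13.6°

A cylindrical equal-area projection with standard parallel φ₀ has meridian scale h = cos φ / cos φ₀ and parallel scale k = cos φ₀ / cos φ (so areas are preserved, h·k = 1).
At 42.8°: h = 0.8882, k = 1.126; principal scales a = 1.126, b = 0.8882.
sin(ω/2) = (a − b)/(a + b) = 0.2377/2.014 = 0.1180, so ω = 2 arcsin(0.1180) ≈ 13.6°.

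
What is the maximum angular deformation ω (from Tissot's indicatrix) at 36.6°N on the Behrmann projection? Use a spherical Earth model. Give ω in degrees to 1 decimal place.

8.7°

Behrmann is a cylindrical equal-area projection with standard parallels at ±30°. Cylindrical equal-area (φ₀ = 30°): h = cos φ / cos 30° along meridians, k = cos 30° / cos φ along parallels; h·k = 1.
At 36.6°: h = 0.9270, k = 1.079; principal scales a = 1.079, b = 0.9270.
sin(ω/2) = (a − b)/(a + b) = 0.1517/2.006 = 0.07564, so ω = 2 arcsin(0.07564) ≈ 8.7°.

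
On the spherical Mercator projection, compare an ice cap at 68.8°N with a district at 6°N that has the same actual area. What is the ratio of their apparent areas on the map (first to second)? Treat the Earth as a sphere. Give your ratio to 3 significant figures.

7.56

Mercator is conformal with k = sec φ, so areal scale = k² = sec²φ.
At 68.8°: sec²(68.8°) = 1/0.3616² = 7.647.
At 6°: sec²(6°) = 1/0.9945² = 1.011.
Ratio = 7.647/1.011 = cos²(6°)/cos²(68.8°) ≈ 7.56.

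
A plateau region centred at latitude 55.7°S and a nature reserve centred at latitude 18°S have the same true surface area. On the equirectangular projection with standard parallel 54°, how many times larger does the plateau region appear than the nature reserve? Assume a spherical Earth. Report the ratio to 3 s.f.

In the equirectangular projection with standard parallel φ₀ = 54° (x = Rλ cos φ₀, y = Rφ), meridians are true-scale (h = 1) and the parallel scale is k = cos φ₀ / cos φ.
Areal scale at 55.7°: h·k = 1.000 × 1.043 = 1.043.
Areal scale at 18°: h·k = 1.000 × 0.6180 = 0.6180.
Ratio = 1.043/0.6180 ≈ 1.69.

1.69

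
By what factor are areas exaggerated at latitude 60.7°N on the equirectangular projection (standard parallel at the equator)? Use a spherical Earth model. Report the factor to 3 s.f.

2.04

Plate carrée maps x = Rλ, y = Rφ. The meridian scale is h = 1 and the parallel scale is k = 1/cos φ = sec φ.
Areal scale = h·k = 1 × sec φ; at 60.7°, h = 1.000, k = 2.043, so h·k = 2.043.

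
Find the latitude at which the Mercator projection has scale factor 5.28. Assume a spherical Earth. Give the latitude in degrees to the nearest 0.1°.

Mercator scale is k = sec φ = 1/cos φ.
1/cos φ = 5.28  ⇒  cos φ = 0.1894  ⇒  φ = arccos(0.1894) ≈ 79.1°.

79.1°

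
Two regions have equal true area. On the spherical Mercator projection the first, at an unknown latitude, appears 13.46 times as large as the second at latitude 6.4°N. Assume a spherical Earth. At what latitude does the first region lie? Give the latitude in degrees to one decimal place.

On Mercator, (apparent₁)/(apparent₂) = sec²φ₁ / sec²φ₂ when true areas are equal.
cos²φ₂ / cos²φ₁ = 13.46  ⇒  cos φ₁ = cos 6.4° / √13.46 = 0.9938/3.669 = 0.2709.
φ₁ = arccos(0.2709) ≈ 74.3°.

74.3°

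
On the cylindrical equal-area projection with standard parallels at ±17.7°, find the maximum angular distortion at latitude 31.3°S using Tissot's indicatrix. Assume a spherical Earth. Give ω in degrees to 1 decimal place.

12.4°

A cylindrical equal-area projection with standard parallel φ₀ has meridian scale h = cos φ / cos φ₀ and parallel scale k = cos φ₀ / cos φ (so areas are preserved, h·k = 1).
At 31.3°: h = 0.8969, k = 1.115; principal scales a = 1.115, b = 0.8969.
sin(ω/2) = (a − b)/(a + b) = 0.2180/2.012 = 0.1084, so ω = 2 arcsin(0.1084) ≈ 12.4°.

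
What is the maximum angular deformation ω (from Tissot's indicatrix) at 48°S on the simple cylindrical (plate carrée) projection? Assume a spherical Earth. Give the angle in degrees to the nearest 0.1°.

22.9°

Plate carrée maps x = Rλ, y = Rφ. The meridian scale is h = 1 and the parallel scale is k = 1/cos φ = sec φ.
At 48°: h = 1.000, k = 1.494; principal scales a = 1.494, b = 1.000.
sin(ω/2) = (a − b)/(a + b) = 0.4945/2.494 = 0.1982, so ω = 2 arcsin(0.1982) ≈ 22.9°.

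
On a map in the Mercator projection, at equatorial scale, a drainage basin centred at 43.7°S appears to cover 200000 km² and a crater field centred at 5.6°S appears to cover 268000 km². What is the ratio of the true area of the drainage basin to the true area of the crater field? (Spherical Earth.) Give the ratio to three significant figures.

Mercator's areal exaggeration is sec²φ; hence true area = (apparent area) · cos²φ.
True area of drainage basin: 200000 × cos²(43.7°) = 200000 × 0.5227 = 104500 km².
True area of crater field: 268000 × cos²(5.6°) = 268000 × 0.9905 = 265400 km².
Ratio = 104500 / 265400 ≈ 0.394.

0.394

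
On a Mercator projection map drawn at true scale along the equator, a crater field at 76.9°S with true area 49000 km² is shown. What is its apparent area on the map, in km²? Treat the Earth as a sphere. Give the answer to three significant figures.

954000 km²

Mercator is conformal, so the point scale is isotropic: h = k = sec φ = 1/cos φ.
Areal scale = k² = sec²φ = 1/cos²(76.9°) = 1/0.2267² = 19.47.
Apparent area = 49000 × 19.47 ≈ 954000 km².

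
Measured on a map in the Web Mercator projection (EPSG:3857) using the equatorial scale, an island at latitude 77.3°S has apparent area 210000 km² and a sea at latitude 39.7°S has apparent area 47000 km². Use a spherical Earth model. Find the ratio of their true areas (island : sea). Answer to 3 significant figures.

0.365

Mercator's areal exaggeration is sec²φ; hence true area = (apparent area) · cos²φ.
True area of island: 210000 × cos²(77.3°) = 210000 × 0.04833 = 10150 km².
True area of sea: 47000 × cos²(39.7°) = 47000 × 0.5920 = 27820 km².
Ratio = 10150 / 27820 ≈ 0.365.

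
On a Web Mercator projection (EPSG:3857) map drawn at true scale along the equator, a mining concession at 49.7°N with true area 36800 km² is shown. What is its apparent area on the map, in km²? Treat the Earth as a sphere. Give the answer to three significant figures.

88000 km²

Mercator is conformal, so the point scale is isotropic: h = k = sec φ = 1/cos φ.
Areal scale = k² = sec²φ = 1/cos²(49.7°) = 1/0.6468² = 2.390.
Apparent area = 36800 × 2.390 ≈ 88000 km².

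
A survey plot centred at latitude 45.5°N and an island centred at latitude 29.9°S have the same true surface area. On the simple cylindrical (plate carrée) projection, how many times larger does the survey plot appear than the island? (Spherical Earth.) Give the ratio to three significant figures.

In the plate carrée (x = Rλ, y = Rφ), meridians are true-scale (h = 1) and parallels are stretched by k = sec φ.
Areal scale at 45.5°: h·k = 1.000 × 1.427 = 1.427.
Areal scale at 29.9°: h·k = 1.000 × 1.154 = 1.154.
Ratio = 1.427/1.154 ≈ 1.24.

1.24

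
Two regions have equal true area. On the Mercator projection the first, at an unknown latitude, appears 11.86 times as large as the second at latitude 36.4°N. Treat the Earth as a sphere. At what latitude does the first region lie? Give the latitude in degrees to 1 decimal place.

76.5°

Mercator areal scale is sec²φ, so apparent-area ratio = sec²φ₁ / sec²φ₂ = cos²φ₂ / cos²φ₁.
cos²φ₂ / cos²φ₁ = 11.86  ⇒  cos φ₁ = cos 36.4° / √11.86 = 0.8049/3.444 = 0.2337.
φ₁ = arccos(0.2337) ≈ 76.5°.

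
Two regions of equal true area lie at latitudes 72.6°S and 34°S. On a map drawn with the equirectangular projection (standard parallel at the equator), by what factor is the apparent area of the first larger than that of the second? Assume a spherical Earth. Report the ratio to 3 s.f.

2.77

Plate carrée maps x = Rλ, y = Rφ. The meridian scale is h = 1 and the parallel scale is k = 1/cos φ = sec φ.
Areal scale at 72.6°: h·k = 1.000 × 3.344 = 3.344.
Areal scale at 34°: h·k = 1.000 × 1.206 = 1.206.
Ratio = 3.344/1.206 ≈ 2.77.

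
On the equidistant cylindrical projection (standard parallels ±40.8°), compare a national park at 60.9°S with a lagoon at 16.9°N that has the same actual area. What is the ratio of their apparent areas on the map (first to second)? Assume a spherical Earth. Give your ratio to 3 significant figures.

1.97

With standard parallel φ₀ = 40.8°, the equirectangular projection gives x = Rλ cos φ₀, y = Rφ, so h = 1 and k = cos 40.8° / cos φ.
Areal scale at 60.9°: h·k = 1.000 × 1.557 = 1.557.
Areal scale at 16.9°: h·k = 1.000 × 0.7912 = 0.7912.
Ratio = 1.557/0.7912 ≈ 1.97.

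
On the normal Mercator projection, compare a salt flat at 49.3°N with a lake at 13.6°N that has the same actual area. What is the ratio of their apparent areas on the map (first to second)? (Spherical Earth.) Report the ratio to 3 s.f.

Mercator areal scale is sec²φ.
At 49.3°: sec²(49.3°) = 1/0.6521² = 2.352.
At 13.6°: sec²(13.6°) = 1/0.9720² = 1.059.
Ratio = 2.352/1.059 = cos²(13.6°)/cos²(49.3°) ≈ 2.22.

2.22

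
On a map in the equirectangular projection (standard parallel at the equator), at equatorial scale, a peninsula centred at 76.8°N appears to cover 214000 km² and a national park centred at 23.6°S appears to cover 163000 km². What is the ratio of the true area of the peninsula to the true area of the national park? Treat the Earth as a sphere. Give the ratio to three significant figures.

Plate carrée has h = 1 and k = sec φ, giving areal scale sec φ; true area = (apparent area) · cos φ.
True area of peninsula: 214000 × cos(76.8°) = 214000 × 0.2284 = 48870 km².
True area of national park: 163000 × cos(23.6°) = 163000 × 0.9164 = 149400 km².
Ratio = 48870 / 149400 ≈ 0.327.

0.327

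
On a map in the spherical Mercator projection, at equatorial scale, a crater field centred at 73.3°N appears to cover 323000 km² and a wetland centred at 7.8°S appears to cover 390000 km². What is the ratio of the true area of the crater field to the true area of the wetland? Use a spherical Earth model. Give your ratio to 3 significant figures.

0.0697

On Mercator the areal scale is sec²φ, so true area = apparent × cos²φ.
True area of crater field: 323000 × cos²(73.3°) = 323000 × 0.08258 = 26670 km².
True area of wetland: 390000 × cos²(7.8°) = 390000 × 0.9816 = 382800 km².
Ratio = 26670 / 382800 ≈ 0.0697.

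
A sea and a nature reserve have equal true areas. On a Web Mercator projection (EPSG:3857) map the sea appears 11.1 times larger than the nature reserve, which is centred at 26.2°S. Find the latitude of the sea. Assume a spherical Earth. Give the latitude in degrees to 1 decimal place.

74.4°

Mercator areal scale is sec²φ, so apparent-area ratio = sec²φ₁ / sec²φ₂ = cos²φ₂ / cos²φ₁.
cos²φ₂ / cos²φ₁ = 11.1  ⇒  cos φ₁ = cos 26.2° / √11.1 = 0.8973/3.332 = 0.2693.
φ₁ = arccos(0.2693) ≈ 74.4°.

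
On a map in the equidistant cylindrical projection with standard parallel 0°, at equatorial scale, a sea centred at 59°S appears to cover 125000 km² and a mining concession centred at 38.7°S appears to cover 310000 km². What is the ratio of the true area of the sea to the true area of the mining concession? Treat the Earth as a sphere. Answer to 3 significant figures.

On the plate carrée, areal scale = h·k = 1 × sec φ, so true area = apparent × cos φ.
True area of sea: 125000 × cos(59°) = 125000 × 0.5150 = 64380 km².
True area of mining concession: 310000 × cos(38.7°) = 310000 × 0.7804 = 241900 km².
Ratio = 64380 / 241900 ≈ 0.266.

0.266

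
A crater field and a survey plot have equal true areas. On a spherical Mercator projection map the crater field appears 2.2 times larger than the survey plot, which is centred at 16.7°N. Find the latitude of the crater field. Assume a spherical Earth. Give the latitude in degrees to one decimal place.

49.8°

Mercator areal scale is sec²φ, so apparent-area ratio = sec²φ₁ / sec²φ₂ = cos²φ₂ / cos²φ₁.
cos²φ₂ / cos²φ₁ = 2.2  ⇒  cos φ₁ = cos 16.7° / √2.2 = 0.9578/1.483 = 0.6458.
φ₁ = arccos(0.6458) ≈ 49.8°.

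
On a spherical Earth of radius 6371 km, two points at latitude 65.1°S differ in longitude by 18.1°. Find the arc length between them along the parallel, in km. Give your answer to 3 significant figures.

847 km

Arc length along a parallel = R cos φ · Δλ (with Δλ in radians).
= 6371 × cos 65.1° × (18.1° × π/180) = 6371 × 0.4210 × 0.3159 ≈ 847 km.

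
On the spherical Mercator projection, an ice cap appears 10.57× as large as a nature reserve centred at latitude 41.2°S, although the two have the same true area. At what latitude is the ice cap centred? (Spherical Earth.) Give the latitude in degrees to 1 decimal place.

76.6°

On Mercator, (apparent₁)/(apparent₂) = sec²φ₁ / sec²φ₂ when true areas are equal.
cos²φ₂ / cos²φ₁ = 10.57  ⇒  cos φ₁ = cos 41.2° / √10.57 = 0.7524/3.251 = 0.2314.
φ₁ = arccos(0.2314) ≈ 76.6°.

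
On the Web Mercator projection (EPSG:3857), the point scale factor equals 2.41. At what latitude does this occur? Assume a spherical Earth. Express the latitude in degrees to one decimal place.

65.5°

Mercator scale is k = sec φ = 1/cos φ.
1/cos φ = 2.41  ⇒  cos φ = 0.4149  ⇒  φ = arccos(0.4149) ≈ 65.5°.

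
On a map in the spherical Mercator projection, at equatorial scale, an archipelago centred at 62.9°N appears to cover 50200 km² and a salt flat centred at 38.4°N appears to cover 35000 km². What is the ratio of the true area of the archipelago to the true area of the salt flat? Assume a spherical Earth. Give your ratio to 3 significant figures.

0.485

Mercator's areal exaggeration is sec²φ; hence true area = (apparent area) · cos²φ.
True area of archipelago: 50200 × cos²(62.9°) = 50200 × 0.2075 = 10420 km².
True area of salt flat: 35000 × cos²(38.4°) = 35000 × 0.6142 = 21500 km².
Ratio = 10420 / 21500 ≈ 0.485.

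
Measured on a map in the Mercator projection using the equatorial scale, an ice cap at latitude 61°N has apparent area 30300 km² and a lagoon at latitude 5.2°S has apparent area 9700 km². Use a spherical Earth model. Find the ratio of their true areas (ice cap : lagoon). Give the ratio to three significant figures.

0.740

Since Mercator area scale is 1/cos²φ, the true area equals the apparent area multiplied by cos²φ.
True area of ice cap: 30300 × cos²(61°) = 30300 × 0.2350 = 7122 km².
True area of lagoon: 9700 × cos²(5.2°) = 9700 × 0.9918 = 9620 km².
Ratio = 7122 / 9620 ≈ 0.740.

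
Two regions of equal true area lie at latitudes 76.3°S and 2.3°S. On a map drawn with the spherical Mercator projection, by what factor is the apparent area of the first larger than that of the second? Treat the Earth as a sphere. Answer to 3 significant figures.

On Mercator, area is exaggerated by sec²φ = 1/cos²φ.
At 76.3°: sec²(76.3°) = 1/0.2368² = 17.83.
At 2.3°: sec²(2.3°) = 1/0.9992² = 1.002.
Ratio = 17.83/1.002 = cos²(2.3°)/cos²(76.3°) ≈ 17.8.

17.8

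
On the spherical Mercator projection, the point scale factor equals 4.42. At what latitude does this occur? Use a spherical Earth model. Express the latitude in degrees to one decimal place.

Mercator scale is k = sec φ = 1/cos φ.
1/cos φ = 4.42  ⇒  cos φ = 0.2262  ⇒  φ = arccos(0.2262) ≈ 76.9°.

76.9°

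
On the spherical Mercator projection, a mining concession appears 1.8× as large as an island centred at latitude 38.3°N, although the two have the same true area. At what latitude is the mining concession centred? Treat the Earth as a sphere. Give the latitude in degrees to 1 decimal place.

Mercator areal scale is sec²φ, so apparent-area ratio = sec²φ₁ / sec²φ₂ = cos²φ₂ / cos²φ₁.
cos²φ₂ / cos²φ₁ = 1.8  ⇒  cos φ₁ = cos 38.3° / √1.8 = 0.7848/1.342 = 0.5849.
φ₁ = arccos(0.5849) ≈ 54.2°.

54.2°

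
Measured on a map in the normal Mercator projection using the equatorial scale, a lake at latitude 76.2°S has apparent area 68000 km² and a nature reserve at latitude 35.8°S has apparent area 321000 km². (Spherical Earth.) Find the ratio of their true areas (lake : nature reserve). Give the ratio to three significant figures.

0.0183

Since Mercator area scale is 1/cos²φ, the true area equals the apparent area multiplied by cos²φ.
True area of lake: 68000 × cos²(76.2°) = 68000 × 0.05690 = 3869 km².
True area of nature reserve: 321000 × cos²(35.8°) = 321000 × 0.6578 = 211200 km².
Ratio = 3869 / 211200 ≈ 0.0183.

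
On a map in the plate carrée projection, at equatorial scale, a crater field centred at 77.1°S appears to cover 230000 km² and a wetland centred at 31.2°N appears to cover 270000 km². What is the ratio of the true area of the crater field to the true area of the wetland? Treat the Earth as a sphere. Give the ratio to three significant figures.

Plate carrée has h = 1 and k = sec φ, giving areal scale sec φ; true area = (apparent area) · cos φ.
True area of crater field: 230000 × cos(77.1°) = 230000 × 0.2233 = 51350 km².
True area of wetland: 270000 × cos(31.2°) = 270000 × 0.8554 = 230900 km².
Ratio = 51350 / 230900 ≈ 0.222.

0.222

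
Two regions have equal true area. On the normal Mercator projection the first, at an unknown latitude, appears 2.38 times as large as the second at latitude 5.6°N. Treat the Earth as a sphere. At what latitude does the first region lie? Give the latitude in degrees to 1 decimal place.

Mercator areal scale is sec²φ, so apparent-area ratio = sec²φ₁ / sec²φ₂ = cos²φ₂ / cos²φ₁.
cos²φ₂ / cos²φ₁ = 2.38  ⇒  cos φ₁ = cos 5.6° / √2.38 = 0.9952/1.543 = 0.6451.
φ₁ = arccos(0.6451) ≈ 49.8°.

49.8°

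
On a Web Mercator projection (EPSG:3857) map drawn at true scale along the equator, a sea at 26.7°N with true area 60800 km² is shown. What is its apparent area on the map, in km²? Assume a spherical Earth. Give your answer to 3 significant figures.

76200 km²

Mercator is conformal, so the point scale is isotropic: h = k = sec φ = 1/cos φ.
Areal scale = k² = sec²φ = 1/cos²(26.7°) = 1/0.8934² = 1.253.
Apparent area = 60800 × 1.253 ≈ 76200 km².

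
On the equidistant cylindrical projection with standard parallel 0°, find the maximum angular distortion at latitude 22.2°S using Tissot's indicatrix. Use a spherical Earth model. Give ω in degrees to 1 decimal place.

4.4°

Plate carrée maps x = Rλ, y = Rφ. The meridian scale is h = 1 and the parallel scale is k = 1/cos φ = sec φ.
At 22.2°: h = 1.000, k = 1.080; principal scales a = 1.080, b = 1.000.
sin(ω/2) = (a − b)/(a + b) = 0.08006/2.080 = 0.03849, so ω = 2 arcsin(0.03849) ≈ 4.4°.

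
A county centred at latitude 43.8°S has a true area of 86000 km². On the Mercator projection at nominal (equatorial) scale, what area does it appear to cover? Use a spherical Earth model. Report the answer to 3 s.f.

165000 km²

The Mercator projection is conformal; its linear scale factor is the same in every direction and equals sec φ = 1/cos φ.
Areal scale = k² = sec²φ = 1/cos²(43.8°) = 1/0.7218² = 1.920.
Apparent area = 86000 × 1.920 ≈ 165000 km².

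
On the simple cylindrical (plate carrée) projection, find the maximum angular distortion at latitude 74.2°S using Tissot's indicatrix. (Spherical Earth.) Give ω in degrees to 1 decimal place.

Plate carrée maps x = Rλ, y = Rφ. The meridian scale is h = 1 and the parallel scale is k = 1/cos φ = sec φ.
At 74.2°: h = 1.000, k = 3.673; principal scales a = 3.673, b = 1.000.
sin(ω/2) = (a − b)/(a + b) = 2.673/4.673 = 0.5720, so ω = 2 arcsin(0.5720) ≈ 69.8°.

69.8°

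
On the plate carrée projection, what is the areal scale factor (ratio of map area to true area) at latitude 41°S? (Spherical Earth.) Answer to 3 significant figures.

1.33

Plate carrée maps x = Rλ, y = Rφ. The meridian scale is h = 1 and the parallel scale is k = 1/cos φ = sec φ.
Areal scale = h·k = 1 × sec φ; at 41°, h = 1.000, k = 1.325, so h·k = 1.325.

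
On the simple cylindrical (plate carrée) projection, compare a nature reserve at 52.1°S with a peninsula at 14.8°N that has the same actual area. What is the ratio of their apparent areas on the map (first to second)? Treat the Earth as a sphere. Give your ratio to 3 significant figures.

Plate carrée maps x = Rλ, y = Rφ. The meridian scale is h = 1 and the parallel scale is k = 1/cos φ = sec φ.
Areal scale at 52.1°: h·k = 1.000 × 1.628 = 1.628.
Areal scale at 14.8°: h·k = 1.000 × 1.034 = 1.034.
Ratio = 1.628/1.034 ≈ 1.57.

1.57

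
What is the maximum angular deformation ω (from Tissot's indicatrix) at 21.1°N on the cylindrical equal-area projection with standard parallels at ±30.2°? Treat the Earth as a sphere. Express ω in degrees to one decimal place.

8.8°

For cylindrical equal-area with standard parallel φ₀, h = cos φ / cos φ₀ and k = cos φ₀ / cos φ, so h·k = 1.
At 21.1°: h = 1.079, k = 0.9264; principal scales a = 1.079, b = 0.9264.
sin(ω/2) = (a − b)/(a + b) = 0.1531/2.006 = 0.07632, so ω = 2 arcsin(0.07632) ≈ 8.8°.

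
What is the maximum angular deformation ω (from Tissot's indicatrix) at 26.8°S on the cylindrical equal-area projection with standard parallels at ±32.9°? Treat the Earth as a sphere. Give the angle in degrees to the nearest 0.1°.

A cylindrical equal-area projection with standard parallel φ₀ has meridian scale h = cos φ / cos φ₀ and parallel scale k = cos φ₀ / cos φ (so areas are preserved, h·k = 1).
At 26.8°: h = 1.063, k = 0.9407; principal scales a = 1.063, b = 0.9407.
sin(ω/2) = (a − b)/(a + b) = 0.1224/2.004 = 0.06110, so ω = 2 arcsin(0.06110) ≈ 7.0°.

7.0°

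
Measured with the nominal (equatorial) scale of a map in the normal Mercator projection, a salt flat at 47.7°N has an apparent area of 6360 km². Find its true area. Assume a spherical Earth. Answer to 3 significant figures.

For Mercator, h = k = sec φ (a conformal cylindrical projection has a single point scale, 1/cos φ).
Areal scale = k² = sec²φ = 1/cos²(47.7°) = 1/0.6730² = 2.208.
True area = apparent / (areal scale) = 6360 / 2.208 ≈ 2880 km².

2880 km²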